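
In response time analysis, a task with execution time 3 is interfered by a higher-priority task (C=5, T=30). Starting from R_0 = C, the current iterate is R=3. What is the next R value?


R_next = C + ceil(R_prev / T_hp) * C_hp
ceil(3 / 30) = ceil(0.1) = 1
Interference = 1 * 5 = 5
R_next = 3 + 5 = 8

8


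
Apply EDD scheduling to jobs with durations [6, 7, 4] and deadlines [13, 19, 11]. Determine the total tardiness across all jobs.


Sort by due date (EDD order): [(4, 11), (6, 13), (7, 19)]
Compute completion times and tardiness:
  Job 1: p=4, d=11, C=4, tardiness=max(0,4-11)=0
  Job 2: p=6, d=13, C=10, tardiness=max(0,10-13)=0
  Job 3: p=7, d=19, C=17, tardiness=max(0,17-19)=0
Total tardiness = 0

0


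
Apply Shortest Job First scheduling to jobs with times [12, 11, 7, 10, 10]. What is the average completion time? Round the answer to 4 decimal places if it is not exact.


SJF order (ascending): [7, 10, 10, 11, 12]
Completion times:
  Job 1: burst=7, C=7
  Job 2: burst=10, C=17
  Job 3: burst=10, C=27
  Job 4: burst=11, C=38
  Job 5: burst=12, C=50
Average completion = 139/5 = 27.8

27.8


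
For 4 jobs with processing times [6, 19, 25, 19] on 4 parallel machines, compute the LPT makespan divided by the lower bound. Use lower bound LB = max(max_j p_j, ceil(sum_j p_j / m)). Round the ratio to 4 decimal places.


LPT order: [25, 19, 19, 6]
Machine loads after assignment: [25, 19, 19, 6]
LPT makespan = 25
Lower bound = max(max_job, ceil(total/4)) = max(25, 18) = 25
Ratio = 25 / 25 = 1.0

1.0


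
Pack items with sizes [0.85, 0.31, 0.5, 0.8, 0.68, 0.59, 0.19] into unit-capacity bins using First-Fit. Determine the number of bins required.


Place items sequentially using First-Fit:
  Item 0.85 -> new Bin 1
  Item 0.31 -> new Bin 2
  Item 0.5 -> Bin 2 (now 0.81)
  Item 0.8 -> new Bin 3
  Item 0.68 -> new Bin 4
  Item 0.59 -> new Bin 5
  Item 0.19 -> Bin 2 (now 1.0)
Total bins used = 5

5


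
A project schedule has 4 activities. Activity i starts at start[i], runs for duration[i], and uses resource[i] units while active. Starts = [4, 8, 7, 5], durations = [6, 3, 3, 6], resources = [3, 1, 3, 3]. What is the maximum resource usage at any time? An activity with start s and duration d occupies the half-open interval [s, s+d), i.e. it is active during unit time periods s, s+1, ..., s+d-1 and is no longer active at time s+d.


Each activity i is active on [start_i, start_i + duration_i).
Compute total resource usage per time slot:
  t=0: active resources = [], total = 0
  t=1: active resources = [], total = 0
  t=2: active resources = [], total = 0
  t=3: active resources = [], total = 0
  t=4: active resources = [3], total = 3
  t=5: active resources = [3, 3], total = 6
  t=6: active resources = [3, 3], total = 6
  t=7: active resources = [3, 3, 3], total = 9
  t=8: active resources = [3, 1, 3, 3], total = 10
  t=9: active resources = [3, 1, 3, 3], total = 10
  t=10: active resources = [1, 3], total = 4
Peak resource demand = 10

10


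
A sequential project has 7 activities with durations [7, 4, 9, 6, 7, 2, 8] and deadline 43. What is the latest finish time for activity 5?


LF(activity 5) = deadline - sum of successor durations
Successors: activities 6 through 7 with durations [2, 8]
Sum of successor durations = 10
LF = 43 - 10 = 33

33


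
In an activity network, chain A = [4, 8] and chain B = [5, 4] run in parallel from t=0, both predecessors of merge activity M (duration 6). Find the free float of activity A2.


ES(A2) = sum of predecessors on chain A = 4
EF(A2) = ES + duration = 4 + 8 = 12
Successor of A2 is M. ES(M) = max(sum(A), sum(B)) = max(12, 9) = 12
Free float = ES(successor) - EF(current) = 12 - 12 = 0

0


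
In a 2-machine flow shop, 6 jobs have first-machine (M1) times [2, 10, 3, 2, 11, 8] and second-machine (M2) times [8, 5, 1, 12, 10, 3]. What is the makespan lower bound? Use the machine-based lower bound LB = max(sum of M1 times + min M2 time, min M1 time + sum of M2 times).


LB1 = sum(M1 times) + min(M2 times) = 36 + 1 = 37
LB2 = min(M1 times) + sum(M2 times) = 2 + 39 = 41
Lower bound = max(LB1, LB2) = max(37, 41) = 41

41


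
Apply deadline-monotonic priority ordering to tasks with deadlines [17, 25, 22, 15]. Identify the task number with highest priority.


Sort tasks by relative deadline (ascending):
  Task 4: deadline = 15
  Task 1: deadline = 17
  Task 3: deadline = 22
  Task 2: deadline = 25
Priority order (highest first): [4, 1, 3, 2]
Highest priority task = 4

4


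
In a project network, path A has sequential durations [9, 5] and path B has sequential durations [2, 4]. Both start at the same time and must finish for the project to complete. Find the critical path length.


Path A total = 9 + 5 = 14
Path B total = 2 + 4 = 6
Critical path = longest path = max(14, 6) = 14

14


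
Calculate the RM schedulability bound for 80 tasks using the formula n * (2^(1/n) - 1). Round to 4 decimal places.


Compute 2^(1/80) = 1.0087019838
Subtract 1: 1.0087019838 - 1 = 0.0087019838
Multiply by n: 80 * 0.0087019838 = 0.6961587040
Round to 4 dp: 0.6962

0.6962


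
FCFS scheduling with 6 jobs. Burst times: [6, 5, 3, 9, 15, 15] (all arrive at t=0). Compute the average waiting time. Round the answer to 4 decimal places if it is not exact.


FCFS order (as given): [6, 5, 3, 9, 15, 15]
Waiting times:
  Job 1: wait = 0
  Job 2: wait = 6
  Job 3: wait = 11
  Job 4: wait = 14
  Job 5: wait = 23
  Job 6: wait = 38
Sum of waiting times = 92
Average waiting time = 92/6 = 15.3333

15.3333


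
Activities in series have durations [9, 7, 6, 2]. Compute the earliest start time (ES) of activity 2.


Activity 2 starts after activities 1 through 1 complete.
Predecessor durations: [9]
ES = 9 = 9

9


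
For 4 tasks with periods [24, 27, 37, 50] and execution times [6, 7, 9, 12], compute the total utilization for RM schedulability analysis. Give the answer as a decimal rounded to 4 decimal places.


Compute individual utilizations (exact fractions):
  Task 1: C/T = 6/24 = 1/4 (approx. 0.25)
  Task 2: C/T = 7/27 (approx. 0.2593)
  Task 3: C/T = 9/37 (approx. 0.2432)
  Task 4: C/T = 12/50 = 6/25 (approx. 0.24)
Total utilization U = 1/4 + 7/27 + 9/37 + 6/25 = 99151/99900
Rounded to 4 decimal places: U = 0.9925
RM (Liu & Layland) bound for 4 tasks = 0.756828; compare with U = 99151/99900 (approx. 0.992503)
bound < U <= 1, so the RM sufficient condition is not met (inconclusive; an exact test such as response-time analysis is needed).

0.9925


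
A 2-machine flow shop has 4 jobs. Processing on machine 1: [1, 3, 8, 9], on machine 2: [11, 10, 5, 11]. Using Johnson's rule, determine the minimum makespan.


Apply Johnson's rule:
  Group 1 (a <= b): [(1, 1, 11), (2, 3, 10), (4, 9, 11)]
  Group 2 (a > b): [(3, 8, 5)]
Optimal job order: [1, 2, 4, 3]
Schedule:
  Job 1: M1 done at 1, M2 done at 12
  Job 2: M1 done at 4, M2 done at 22
  Job 4: M1 done at 13, M2 done at 33
  Job 3: M1 done at 21, M2 done at 38
Makespan = 38

38


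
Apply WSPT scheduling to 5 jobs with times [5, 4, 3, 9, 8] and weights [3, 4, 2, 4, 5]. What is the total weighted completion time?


Compute p/w ratios and sort ascending (WSPT): [(4, 4), (3, 2), (8, 5), (5, 3), (9, 4)]
Compute weighted completion times:
  Job (p=4,w=4): C=4, w*C=4*4=16
  Job (p=3,w=2): C=7, w*C=2*7=14
  Job (p=8,w=5): C=15, w*C=5*15=75
  Job (p=5,w=3): C=20, w*C=3*20=60
  Job (p=9,w=4): C=29, w*C=4*29=116
Total weighted completion time = 281

281


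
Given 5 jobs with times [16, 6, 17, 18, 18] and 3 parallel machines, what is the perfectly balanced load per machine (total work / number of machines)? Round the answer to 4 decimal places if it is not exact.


Total processing time = 16 + 6 + 17 + 18 + 18 = 75
Number of machines = 3
Ideal balanced load = 75 / 3 = 25.0

25.0


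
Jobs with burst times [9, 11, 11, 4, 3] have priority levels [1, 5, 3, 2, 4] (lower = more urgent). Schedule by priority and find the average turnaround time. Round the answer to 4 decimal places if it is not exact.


Sort by priority (ascending = highest first):
Order: [(1, 9), (2, 4), (3, 11), (4, 3), (5, 11)]
Completion times:
  Priority 1, burst=9, C=9
  Priority 2, burst=4, C=13
  Priority 3, burst=11, C=24
  Priority 4, burst=3, C=27
  Priority 5, burst=11, C=38
Average turnaround = 111/5 = 22.2

22.2


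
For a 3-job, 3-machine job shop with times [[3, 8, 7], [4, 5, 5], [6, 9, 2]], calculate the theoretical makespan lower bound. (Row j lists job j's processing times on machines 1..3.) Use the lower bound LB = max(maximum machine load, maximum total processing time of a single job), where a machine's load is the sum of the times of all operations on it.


Machine loads:
  Machine 1: 3 + 4 + 6 = 13
  Machine 2: 8 + 5 + 9 = 22
  Machine 3: 7 + 5 + 2 = 14
Max machine load = 22
Job totals:
  Job 1: 18
  Job 2: 14
  Job 3: 17
Max job total = 18
Lower bound = max(22, 18) = 22

22


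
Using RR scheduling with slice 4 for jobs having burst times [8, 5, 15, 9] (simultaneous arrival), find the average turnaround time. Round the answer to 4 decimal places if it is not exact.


Time quantum = 4
Execution trace:
  J1 runs 4 units, time = 4
  J2 runs 4 units, time = 8
  J3 runs 4 units, time = 12
  J4 runs 4 units, time = 16
  J1 runs 4 units, time = 20
  J2 runs 1 units, time = 21
  J3 runs 4 units, time = 25
  J4 runs 4 units, time = 29
  J3 runs 4 units, time = 33
  J4 runs 1 units, time = 34
  J3 runs 3 units, time = 37
Finish times: [20, 21, 37, 34]
Average turnaround = 112/4 = 28.0

28.0


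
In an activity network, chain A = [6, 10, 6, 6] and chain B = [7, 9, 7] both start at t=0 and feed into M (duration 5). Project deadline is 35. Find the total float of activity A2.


Forward pass: ES(A2) = sum of predecessors on chain A = 6
EF = ES + duration = 6 + 10 = 16
Backward pass: LF(M) = deadline = 35; LS(M) = 35 - 5 = 30
LF(A2) = LS(M) - sum(successors on chain A) = 30 - 12 = 18
LS = LF - duration = 18 - 10 = 8
Total float = LS - ES = 8 - 6 = 2

2


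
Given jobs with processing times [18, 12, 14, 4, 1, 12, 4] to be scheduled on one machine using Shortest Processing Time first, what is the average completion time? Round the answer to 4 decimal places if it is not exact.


Sort jobs by processing time (SPT order): [1, 4, 4, 12, 12, 14, 18]
Compute completion times sequentially:
  Job 1: processing = 1, completes at 1
  Job 2: processing = 4, completes at 5
  Job 3: processing = 4, completes at 9
  Job 4: processing = 12, completes at 21
  Job 5: processing = 12, completes at 33
  Job 6: processing = 14, completes at 47
  Job 7: processing = 18, completes at 65
Sum of completion times = 181
Average completion time = 181/7 = 25.8571

25.8571


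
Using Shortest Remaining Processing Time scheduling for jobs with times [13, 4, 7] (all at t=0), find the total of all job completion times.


Since all jobs arrive at t=0, SRPT equals SPT ordering.
SPT order: [4, 7, 13]
Completion times:
  Job 1: p=4, C=4
  Job 2: p=7, C=11
  Job 3: p=13, C=24
Total completion time = 4 + 11 + 24 = 39

39


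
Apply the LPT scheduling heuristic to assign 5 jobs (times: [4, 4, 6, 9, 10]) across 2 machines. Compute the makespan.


Sort jobs in decreasing order (LPT): [10, 9, 6, 4, 4]
Assign each job to the least loaded machine:
  Machine 1: jobs [10, 4, 4], load = 18
  Machine 2: jobs [9, 6], load = 15
Makespan = max load = 18

18


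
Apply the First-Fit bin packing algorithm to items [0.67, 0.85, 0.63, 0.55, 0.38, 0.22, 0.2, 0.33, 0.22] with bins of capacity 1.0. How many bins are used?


Place items sequentially using First-Fit:
  Item 0.67 -> new Bin 1
  Item 0.85 -> new Bin 2
  Item 0.63 -> new Bin 3
  Item 0.55 -> new Bin 4
  Item 0.38 -> Bin 4 (now 0.93)
  Item 0.22 -> Bin 1 (now 0.89)
  Item 0.2 -> Bin 3 (now 0.83)
  Item 0.33 -> new Bin 5
  Item 0.22 -> Bin 5 (now 0.55)
Total bins used = 5

5


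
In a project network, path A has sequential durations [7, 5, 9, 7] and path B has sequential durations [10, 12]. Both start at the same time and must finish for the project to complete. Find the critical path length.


Path A total = 7 + 5 + 9 + 7 = 28
Path B total = 10 + 12 = 22
Critical path = longest path = max(28, 22) = 28

28


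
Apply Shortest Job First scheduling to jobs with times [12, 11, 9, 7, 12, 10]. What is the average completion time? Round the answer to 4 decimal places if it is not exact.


SJF order (ascending): [7, 9, 10, 11, 12, 12]
Completion times:
  Job 1: burst=7, C=7
  Job 2: burst=9, C=16
  Job 3: burst=10, C=26
  Job 4: burst=11, C=37
  Job 5: burst=12, C=49
  Job 6: burst=12, C=61
Average completion = 196/6 = 32.6667

32.6667


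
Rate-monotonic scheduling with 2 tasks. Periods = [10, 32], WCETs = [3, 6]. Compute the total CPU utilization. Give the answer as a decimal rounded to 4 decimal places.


Compute individual utilizations (exact fractions):
  Task 1: C/T = 3/10 (approx. 0.3)
  Task 2: C/T = 6/32 = 3/16 (approx. 0.1875)
Total utilization U = 3/10 + 3/16 = 39/80
Rounded to 4 decimal places: U = 0.4875
RM (Liu & Layland) bound for 2 tasks = 0.828427; compare with U = 39/80 (approx. 0.487500)
U <= bound, so schedulable by RM sufficient condition.

0.4875


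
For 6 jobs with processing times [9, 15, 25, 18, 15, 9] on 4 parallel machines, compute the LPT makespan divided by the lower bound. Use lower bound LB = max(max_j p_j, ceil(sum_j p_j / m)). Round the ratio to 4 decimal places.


LPT order: [25, 18, 15, 15, 9, 9]
Machine loads after assignment: [25, 18, 24, 24]
LPT makespan = 25
Lower bound = max(max_job, ceil(total/4)) = max(25, 23) = 25
Ratio = 25 / 25 = 1.0

1.0


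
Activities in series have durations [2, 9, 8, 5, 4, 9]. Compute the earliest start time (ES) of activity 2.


Activity 2 starts after activities 1 through 1 complete.
Predecessor durations: [2]
ES = 2 = 2

2


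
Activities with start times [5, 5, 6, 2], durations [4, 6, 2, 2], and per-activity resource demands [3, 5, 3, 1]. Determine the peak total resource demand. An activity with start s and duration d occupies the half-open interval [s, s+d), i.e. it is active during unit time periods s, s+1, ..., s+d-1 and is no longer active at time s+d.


Each activity i is active on [start_i, start_i + duration_i).
Compute total resource usage per time slot:
  t=0: active resources = [], total = 0
  t=1: active resources = [], total = 0
  t=2: active resources = [1], total = 1
  t=3: active resources = [1], total = 1
  t=4: active resources = [], total = 0
  t=5: active resources = [3, 5], total = 8
  t=6: active resources = [3, 5, 3], total = 11
  t=7: active resources = [3, 5, 3], total = 11
  t=8: active resources = [3, 5], total = 8
  t=9: active resources = [5], total = 5
  t=10: active resources = [5], total = 5
Peak resource demand = 11

11


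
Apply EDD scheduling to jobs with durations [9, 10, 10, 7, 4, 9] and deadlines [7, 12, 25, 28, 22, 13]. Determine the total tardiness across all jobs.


Sort by due date (EDD order): [(9, 7), (10, 12), (9, 13), (4, 22), (10, 25), (7, 28)]
Compute completion times and tardiness:
  Job 1: p=9, d=7, C=9, tardiness=max(0,9-7)=2
  Job 2: p=10, d=12, C=19, tardiness=max(0,19-12)=7
  Job 3: p=9, d=13, C=28, tardiness=max(0,28-13)=15
  Job 4: p=4, d=22, C=32, tardiness=max(0,32-22)=10
  Job 5: p=10, d=25, C=42, tardiness=max(0,42-25)=17
  Job 6: p=7, d=28, C=49, tardiness=max(0,49-28)=21
Total tardiness = 72

72


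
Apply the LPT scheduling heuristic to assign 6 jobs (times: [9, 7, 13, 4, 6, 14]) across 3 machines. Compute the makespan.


Sort jobs in decreasing order (LPT): [14, 13, 9, 7, 6, 4]
Assign each job to the least loaded machine:
  Machine 1: jobs [14, 4], load = 18
  Machine 2: jobs [13, 6], load = 19
  Machine 3: jobs [9, 7], load = 16
Makespan = max load = 19

19


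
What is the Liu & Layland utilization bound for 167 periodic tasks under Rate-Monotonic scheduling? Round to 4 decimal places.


Compute 2^(1/167) = 1.0041592075
Subtract 1: 1.0041592075 - 1 = 0.0041592075
Multiply by n: 167 * 0.0041592075 = 0.6945876525
Round to 4 dp: 0.6946

0.6946


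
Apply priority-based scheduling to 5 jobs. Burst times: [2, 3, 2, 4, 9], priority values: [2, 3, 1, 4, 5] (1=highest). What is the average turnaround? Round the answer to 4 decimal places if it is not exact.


Sort by priority (ascending = highest first):
Order: [(1, 2), (2, 2), (3, 3), (4, 4), (5, 9)]
Completion times:
  Priority 1, burst=2, C=2
  Priority 2, burst=2, C=4
  Priority 3, burst=3, C=7
  Priority 4, burst=4, C=11
  Priority 5, burst=9, C=20
Average turnaround = 44/5 = 8.8

8.8


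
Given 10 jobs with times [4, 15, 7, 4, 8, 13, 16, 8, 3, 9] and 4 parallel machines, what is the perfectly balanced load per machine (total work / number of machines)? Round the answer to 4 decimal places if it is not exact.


Total processing time = 4 + 15 + 7 + 4 + 8 + 13 + 16 + 8 + 3 + 9 = 87
Number of machines = 4
Ideal balanced load = 87 / 4 = 21.75

21.75


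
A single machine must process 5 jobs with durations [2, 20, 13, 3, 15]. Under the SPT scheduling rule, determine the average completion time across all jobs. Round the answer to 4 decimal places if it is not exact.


Sort jobs by processing time (SPT order): [2, 3, 13, 15, 20]
Compute completion times sequentially:
  Job 1: processing = 2, completes at 2
  Job 2: processing = 3, completes at 5
  Job 3: processing = 13, completes at 18
  Job 4: processing = 15, completes at 33
  Job 5: processing = 20, completes at 53
Sum of completion times = 111
Average completion time = 111/5 = 22.2

22.2


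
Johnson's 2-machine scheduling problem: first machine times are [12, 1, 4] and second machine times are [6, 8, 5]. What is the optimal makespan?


Apply Johnson's rule:
  Group 1 (a <= b): [(2, 1, 8), (3, 4, 5)]
  Group 2 (a > b): [(1, 12, 6)]
Optimal job order: [2, 3, 1]
Schedule:
  Job 2: M1 done at 1, M2 done at 9
  Job 3: M1 done at 5, M2 done at 14
  Job 1: M1 done at 17, M2 done at 23
Makespan = 23

23


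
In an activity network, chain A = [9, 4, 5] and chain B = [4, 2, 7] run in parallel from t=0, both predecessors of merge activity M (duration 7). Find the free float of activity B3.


ES(B3) = sum of predecessors on chain B = 6
EF(B3) = ES + duration = 6 + 7 = 13
Successor of B3 is M. ES(M) = max(sum(A), sum(B)) = max(18, 13) = 18
Free float = ES(successor) - EF(current) = 18 - 13 = 5

5


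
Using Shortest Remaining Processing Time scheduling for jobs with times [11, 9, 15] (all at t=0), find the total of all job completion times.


Since all jobs arrive at t=0, SRPT equals SPT ordering.
SPT order: [9, 11, 15]
Completion times:
  Job 1: p=9, C=9
  Job 2: p=11, C=20
  Job 3: p=15, C=35
Total completion time = 9 + 20 + 35 = 64

64


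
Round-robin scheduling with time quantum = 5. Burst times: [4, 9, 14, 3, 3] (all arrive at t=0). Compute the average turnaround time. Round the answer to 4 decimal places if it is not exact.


Time quantum = 5
Execution trace:
  J1 runs 4 units, time = 4
  J2 runs 5 units, time = 9
  J3 runs 5 units, time = 14
  J4 runs 3 units, time = 17
  J5 runs 3 units, time = 20
  J2 runs 4 units, time = 24
  J3 runs 5 units, time = 29
  J3 runs 4 units, time = 33
Finish times: [4, 24, 33, 17, 20]
Average turnaround = 98/5 = 19.6

19.6


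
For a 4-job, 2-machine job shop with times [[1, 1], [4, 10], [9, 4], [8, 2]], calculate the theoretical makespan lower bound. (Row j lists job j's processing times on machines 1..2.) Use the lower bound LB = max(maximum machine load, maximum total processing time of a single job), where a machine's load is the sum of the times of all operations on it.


Machine loads:
  Machine 1: 1 + 4 + 9 + 8 = 22
  Machine 2: 1 + 10 + 4 + 2 = 17
Max machine load = 22
Job totals:
  Job 1: 2
  Job 2: 14
  Job 3: 13
  Job 4: 10
Max job total = 14
Lower bound = max(22, 14) = 22

22


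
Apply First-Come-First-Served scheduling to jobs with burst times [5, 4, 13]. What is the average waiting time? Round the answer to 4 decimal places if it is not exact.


FCFS order (as given): [5, 4, 13]
Waiting times:
  Job 1: wait = 0
  Job 2: wait = 5
  Job 3: wait = 9
Sum of waiting times = 14
Average waiting time = 14/3 = 4.6667

4.6667


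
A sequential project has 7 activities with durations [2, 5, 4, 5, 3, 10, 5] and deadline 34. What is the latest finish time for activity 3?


LF(activity 3) = deadline - sum of successor durations
Successors: activities 4 through 7 with durations [5, 3, 10, 5]
Sum of successor durations = 23
LF = 34 - 23 = 11

11


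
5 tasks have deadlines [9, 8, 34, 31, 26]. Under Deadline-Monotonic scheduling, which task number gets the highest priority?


Sort tasks by relative deadline (ascending):
  Task 2: deadline = 8
  Task 1: deadline = 9
  Task 5: deadline = 26
  Task 4: deadline = 31
  Task 3: deadline = 34
Priority order (highest first): [2, 1, 5, 4, 3]
Highest priority task = 2

2


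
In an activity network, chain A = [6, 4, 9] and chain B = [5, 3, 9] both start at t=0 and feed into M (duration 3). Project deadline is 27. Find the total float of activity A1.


Forward pass: ES(A1) = sum of predecessors on chain A = 0
EF = ES + duration = 0 + 6 = 6
Backward pass: LF(M) = deadline = 27; LS(M) = 27 - 3 = 24
LF(A1) = LS(M) - sum(successors on chain A) = 24 - 13 = 11
LS = LF - duration = 11 - 6 = 5
Total float = LS - ES = 5 - 0 = 5

5


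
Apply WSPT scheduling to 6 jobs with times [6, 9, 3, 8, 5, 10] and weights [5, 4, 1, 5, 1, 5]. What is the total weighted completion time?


Compute p/w ratios and sort ascending (WSPT): [(6, 5), (8, 5), (10, 5), (9, 4), (3, 1), (5, 1)]
Compute weighted completion times:
  Job (p=6,w=5): C=6, w*C=5*6=30
  Job (p=8,w=5): C=14, w*C=5*14=70
  Job (p=10,w=5): C=24, w*C=5*24=120
  Job (p=9,w=4): C=33, w*C=4*33=132
  Job (p=3,w=1): C=36, w*C=1*36=36
  Job (p=5,w=1): C=41, w*C=1*41=41
Total weighted completion time = 429

429


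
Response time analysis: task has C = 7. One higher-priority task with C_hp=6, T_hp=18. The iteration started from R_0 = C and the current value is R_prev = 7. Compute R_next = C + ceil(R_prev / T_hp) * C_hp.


R_next = C + ceil(R_prev / T_hp) * C_hp
ceil(7 / 18) = ceil(0.3889) = 1
Interference = 1 * 6 = 6
R_next = 7 + 6 = 13

13


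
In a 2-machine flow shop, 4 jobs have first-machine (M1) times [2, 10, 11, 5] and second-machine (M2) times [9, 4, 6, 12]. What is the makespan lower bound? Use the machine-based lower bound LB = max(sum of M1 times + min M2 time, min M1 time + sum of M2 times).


LB1 = sum(M1 times) + min(M2 times) = 28 + 4 = 32
LB2 = min(M1 times) + sum(M2 times) = 2 + 31 = 33
Lower bound = max(LB1, LB2) = max(32, 33) = 33

33


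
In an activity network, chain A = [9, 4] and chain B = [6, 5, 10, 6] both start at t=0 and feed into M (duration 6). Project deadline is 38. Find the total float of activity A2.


Forward pass: ES(A2) = sum of predecessors on chain A = 9
EF = ES + duration = 9 + 4 = 13
Backward pass: LF(M) = deadline = 38; LS(M) = 38 - 6 = 32
LF(A2) = LS(M) - sum(successors on chain A) = 32 - 0 = 32
LS = LF - duration = 32 - 4 = 28
Total float = LS - ES = 28 - 9 = 19

19


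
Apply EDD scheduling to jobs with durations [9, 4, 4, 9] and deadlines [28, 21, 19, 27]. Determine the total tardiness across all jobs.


Sort by due date (EDD order): [(4, 19), (4, 21), (9, 27), (9, 28)]
Compute completion times and tardiness:
  Job 1: p=4, d=19, C=4, tardiness=max(0,4-19)=0
  Job 2: p=4, d=21, C=8, tardiness=max(0,8-21)=0
  Job 3: p=9, d=27, C=17, tardiness=max(0,17-27)=0
  Job 4: p=9, d=28, C=26, tardiness=max(0,26-28)=0
Total tardiness = 0

0


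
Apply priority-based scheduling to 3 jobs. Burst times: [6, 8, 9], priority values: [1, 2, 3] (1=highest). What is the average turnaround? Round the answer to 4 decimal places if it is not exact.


Sort by priority (ascending = highest first):
Order: [(1, 6), (2, 8), (3, 9)]
Completion times:
  Priority 1, burst=6, C=6
  Priority 2, burst=8, C=14
  Priority 3, burst=9, C=23
Average turnaround = 43/3 = 14.3333

14.3333


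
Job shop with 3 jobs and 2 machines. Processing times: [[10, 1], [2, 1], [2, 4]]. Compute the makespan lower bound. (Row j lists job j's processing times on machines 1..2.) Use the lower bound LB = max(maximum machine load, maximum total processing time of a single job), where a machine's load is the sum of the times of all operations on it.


Machine loads:
  Machine 1: 10 + 2 + 2 = 14
  Machine 2: 1 + 1 + 4 = 6
Max machine load = 14
Job totals:
  Job 1: 11
  Job 2: 3
  Job 3: 6
Max job total = 11
Lower bound = max(14, 11) = 14

14


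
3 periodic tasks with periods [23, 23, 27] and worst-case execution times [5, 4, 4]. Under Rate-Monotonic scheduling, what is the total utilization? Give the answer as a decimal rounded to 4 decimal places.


Compute individual utilizations (exact fractions):
  Task 1: C/T = 5/23 (approx. 0.2174)
  Task 2: C/T = 4/23 (approx. 0.1739)
  Task 3: C/T = 4/27 (approx. 0.1481)
Total utilization U = 5/23 + 4/23 + 4/27 = 335/621
Rounded to 4 decimal places: U = 0.5395
RM (Liu & Layland) bound for 3 tasks = 0.779763; compare with U = 335/621 (approx. 0.539452)
U <= bound, so schedulable by RM sufficient condition.

0.5395


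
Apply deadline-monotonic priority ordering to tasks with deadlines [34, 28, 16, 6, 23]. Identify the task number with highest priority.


Sort tasks by relative deadline (ascending):
  Task 4: deadline = 6
  Task 3: deadline = 16
  Task 5: deadline = 23
  Task 2: deadline = 28
  Task 1: deadline = 34
Priority order (highest first): [4, 3, 5, 2, 1]
Highest priority task = 4

4


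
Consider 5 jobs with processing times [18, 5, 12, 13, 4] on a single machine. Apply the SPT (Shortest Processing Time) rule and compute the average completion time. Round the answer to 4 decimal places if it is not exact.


Sort jobs by processing time (SPT order): [4, 5, 12, 13, 18]
Compute completion times sequentially:
  Job 1: processing = 4, completes at 4
  Job 2: processing = 5, completes at 9
  Job 3: processing = 12, completes at 21
  Job 4: processing = 13, completes at 34
  Job 5: processing = 18, completes at 52
Sum of completion times = 120
Average completion time = 120/5 = 24.0

24.0


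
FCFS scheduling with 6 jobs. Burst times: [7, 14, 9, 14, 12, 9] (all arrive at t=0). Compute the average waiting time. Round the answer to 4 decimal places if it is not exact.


FCFS order (as given): [7, 14, 9, 14, 12, 9]
Waiting times:
  Job 1: wait = 0
  Job 2: wait = 7
  Job 3: wait = 21
  Job 4: wait = 30
  Job 5: wait = 44
  Job 6: wait = 56
Sum of waiting times = 158
Average waiting time = 158/6 = 26.3333

26.3333


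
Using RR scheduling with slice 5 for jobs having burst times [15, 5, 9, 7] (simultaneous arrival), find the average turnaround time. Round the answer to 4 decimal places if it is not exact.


Time quantum = 5
Execution trace:
  J1 runs 5 units, time = 5
  J2 runs 5 units, time = 10
  J3 runs 5 units, time = 15
  J4 runs 5 units, time = 20
  J1 runs 5 units, time = 25
  J3 runs 4 units, time = 29
  J4 runs 2 units, time = 31
  J1 runs 5 units, time = 36
Finish times: [36, 10, 29, 31]
Average turnaround = 106/4 = 26.5

26.5


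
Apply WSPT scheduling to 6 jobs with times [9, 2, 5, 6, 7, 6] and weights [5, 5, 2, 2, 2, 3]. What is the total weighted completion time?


Compute p/w ratios and sort ascending (WSPT): [(2, 5), (9, 5), (6, 3), (5, 2), (6, 2), (7, 2)]
Compute weighted completion times:
  Job (p=2,w=5): C=2, w*C=5*2=10
  Job (p=9,w=5): C=11, w*C=5*11=55
  Job (p=6,w=3): C=17, w*C=3*17=51
  Job (p=5,w=2): C=22, w*C=2*22=44
  Job (p=6,w=2): C=28, w*C=2*28=56
  Job (p=7,w=2): C=35, w*C=2*35=70
Total weighted completion time = 286

286


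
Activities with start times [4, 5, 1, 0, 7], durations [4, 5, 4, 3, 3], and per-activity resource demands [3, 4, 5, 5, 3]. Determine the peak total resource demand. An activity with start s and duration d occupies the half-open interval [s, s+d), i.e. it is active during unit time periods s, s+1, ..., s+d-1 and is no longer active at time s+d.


Each activity i is active on [start_i, start_i + duration_i).
Compute total resource usage per time slot:
  t=0: active resources = [5], total = 5
  t=1: active resources = [5, 5], total = 10
  t=2: active resources = [5, 5], total = 10
  t=3: active resources = [5], total = 5
  t=4: active resources = [3, 5], total = 8
  t=5: active resources = [3, 4], total = 7
  t=6: active resources = [3, 4], total = 7
  t=7: active resources = [3, 4, 3], total = 10
  t=8: active resources = [4, 3], total = 7
  t=9: active resources = [4, 3], total = 7
Peak resource demand = 10

10


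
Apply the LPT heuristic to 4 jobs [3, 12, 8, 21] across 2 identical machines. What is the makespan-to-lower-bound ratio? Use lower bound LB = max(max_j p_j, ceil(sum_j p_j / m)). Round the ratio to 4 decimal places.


LPT order: [21, 12, 8, 3]
Machine loads after assignment: [21, 23]
LPT makespan = 23
Lower bound = max(max_job, ceil(total/2)) = max(21, 22) = 22
Ratio = 23 / 22 = 1.0455

1.0455


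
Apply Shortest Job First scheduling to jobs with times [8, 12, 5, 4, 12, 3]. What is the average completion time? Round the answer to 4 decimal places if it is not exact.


SJF order (ascending): [3, 4, 5, 8, 12, 12]
Completion times:
  Job 1: burst=3, C=3
  Job 2: burst=4, C=7
  Job 3: burst=5, C=12
  Job 4: burst=8, C=20
  Job 5: burst=12, C=32
  Job 6: burst=12, C=44
Average completion = 118/6 = 19.6667

19.6667


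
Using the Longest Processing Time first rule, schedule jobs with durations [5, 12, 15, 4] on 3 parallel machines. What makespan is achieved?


Sort jobs in decreasing order (LPT): [15, 12, 5, 4]
Assign each job to the least loaded machine:
  Machine 1: jobs [15], load = 15
  Machine 2: jobs [12], load = 12
  Machine 3: jobs [5, 4], load = 9
Makespan = max load = 15

15


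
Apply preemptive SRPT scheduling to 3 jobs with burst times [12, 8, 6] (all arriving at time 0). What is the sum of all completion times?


Since all jobs arrive at t=0, SRPT equals SPT ordering.
SPT order: [6, 8, 12]
Completion times:
  Job 1: p=6, C=6
  Job 2: p=8, C=14
  Job 3: p=12, C=26
Total completion time = 6 + 14 + 26 = 46

46


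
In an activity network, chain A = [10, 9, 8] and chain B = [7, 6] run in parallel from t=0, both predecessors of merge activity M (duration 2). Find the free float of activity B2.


ES(B2) = sum of predecessors on chain B = 7
EF(B2) = ES + duration = 7 + 6 = 13
Successor of B2 is M. ES(M) = max(sum(A), sum(B)) = max(27, 13) = 27
Free float = ES(successor) - EF(current) = 27 - 13 = 14

14


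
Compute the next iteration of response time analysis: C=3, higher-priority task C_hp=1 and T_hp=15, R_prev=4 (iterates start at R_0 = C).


R_next = C + ceil(R_prev / T_hp) * C_hp
ceil(4 / 15) = ceil(0.2667) = 1
Interference = 1 * 1 = 1
R_next = 3 + 1 = 4
R_next = R_prev, so the iteration has converged (response time = 4).

4


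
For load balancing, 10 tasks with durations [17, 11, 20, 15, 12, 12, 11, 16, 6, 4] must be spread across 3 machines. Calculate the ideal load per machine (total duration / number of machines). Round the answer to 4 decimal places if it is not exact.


Total processing time = 17 + 11 + 20 + 15 + 12 + 12 + 11 + 16 + 6 + 4 = 124
Number of machines = 3
Ideal balanced load = 124 / 3 = 41.3333

41.3333


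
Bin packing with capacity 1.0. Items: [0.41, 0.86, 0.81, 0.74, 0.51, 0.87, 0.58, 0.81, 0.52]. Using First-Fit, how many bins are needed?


Place items sequentially using First-Fit:
  Item 0.41 -> new Bin 1
  Item 0.86 -> new Bin 2
  Item 0.81 -> new Bin 3
  Item 0.74 -> new Bin 4
  Item 0.51 -> Bin 1 (now 0.92)
  Item 0.87 -> new Bin 5
  Item 0.58 -> new Bin 6
  Item 0.81 -> new Bin 7
  Item 0.52 -> new Bin 8
Total bins used = 8

8


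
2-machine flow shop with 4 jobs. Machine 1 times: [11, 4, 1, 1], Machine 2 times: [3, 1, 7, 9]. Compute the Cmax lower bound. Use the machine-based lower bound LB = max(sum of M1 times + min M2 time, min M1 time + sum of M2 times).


LB1 = sum(M1 times) + min(M2 times) = 17 + 1 = 18
LB2 = min(M1 times) + sum(M2 times) = 1 + 20 = 21
Lower bound = max(LB1, LB2) = max(18, 21) = 21

21


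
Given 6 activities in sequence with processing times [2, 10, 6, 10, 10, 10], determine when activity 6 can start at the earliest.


Activity 6 starts after activities 1 through 5 complete.
Predecessor durations: [2, 10, 6, 10, 10]
ES = 2 + 10 + 6 + 10 + 10 = 38

38


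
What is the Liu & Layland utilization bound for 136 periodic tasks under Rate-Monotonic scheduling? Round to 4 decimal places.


Compute 2^(1/136) = 1.0051096806
Subtract 1: 1.0051096806 - 1 = 0.0051096806
Multiply by n: 136 * 0.0051096806 = 0.6949165616
Round to 4 dp: 0.6949

0.6949


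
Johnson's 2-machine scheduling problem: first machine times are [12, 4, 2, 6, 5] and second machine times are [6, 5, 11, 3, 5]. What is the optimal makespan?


Apply Johnson's rule:
  Group 1 (a <= b): [(3, 2, 11), (2, 4, 5), (5, 5, 5)]
  Group 2 (a > b): [(1, 12, 6), (4, 6, 3)]
Optimal job order: [3, 2, 5, 1, 4]
Schedule:
  Job 3: M1 done at 2, M2 done at 13
  Job 2: M1 done at 6, M2 done at 18
  Job 5: M1 done at 11, M2 done at 23
  Job 1: M1 done at 23, M2 done at 29
  Job 4: M1 done at 29, M2 done at 32
Makespan = 32

32


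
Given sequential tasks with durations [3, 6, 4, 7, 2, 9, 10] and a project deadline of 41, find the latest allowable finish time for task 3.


LF(activity 3) = deadline - sum of successor durations
Successors: activities 4 through 7 with durations [7, 2, 9, 10]
Sum of successor durations = 28
LF = 41 - 28 = 13

13


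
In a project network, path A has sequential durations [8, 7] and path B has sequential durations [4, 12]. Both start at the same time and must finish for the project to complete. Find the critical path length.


Path A total = 8 + 7 = 15
Path B total = 4 + 12 = 16
Critical path = longest path = max(15, 16) = 16

16


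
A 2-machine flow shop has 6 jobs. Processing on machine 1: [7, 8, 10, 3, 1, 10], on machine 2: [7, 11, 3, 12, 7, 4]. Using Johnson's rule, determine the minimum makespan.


Apply Johnson's rule:
  Group 1 (a <= b): [(5, 1, 7), (4, 3, 12), (1, 7, 7), (2, 8, 11)]
  Group 2 (a > b): [(6, 10, 4), (3, 10, 3)]
Optimal job order: [5, 4, 1, 2, 6, 3]
Schedule:
  Job 5: M1 done at 1, M2 done at 8
  Job 4: M1 done at 4, M2 done at 20
  Job 1: M1 done at 11, M2 done at 27
  Job 2: M1 done at 19, M2 done at 38
  Job 6: M1 done at 29, M2 done at 42
  Job 3: M1 done at 39, M2 done at 45
Makespan = 45

45


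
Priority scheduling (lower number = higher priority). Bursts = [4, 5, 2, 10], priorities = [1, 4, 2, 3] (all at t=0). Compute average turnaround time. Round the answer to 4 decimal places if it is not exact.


Sort by priority (ascending = highest first):
Order: [(1, 4), (2, 2), (3, 10), (4, 5)]
Completion times:
  Priority 1, burst=4, C=4
  Priority 2, burst=2, C=6
  Priority 3, burst=10, C=16
  Priority 4, burst=5, C=21
Average turnaround = 47/4 = 11.75

11.75


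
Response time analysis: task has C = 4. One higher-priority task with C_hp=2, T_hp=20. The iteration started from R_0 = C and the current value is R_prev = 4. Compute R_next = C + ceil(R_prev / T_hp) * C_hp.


R_next = C + ceil(R_prev / T_hp) * C_hp
ceil(4 / 20) = ceil(0.2) = 1
Interference = 1 * 2 = 2
R_next = 4 + 2 = 6

6


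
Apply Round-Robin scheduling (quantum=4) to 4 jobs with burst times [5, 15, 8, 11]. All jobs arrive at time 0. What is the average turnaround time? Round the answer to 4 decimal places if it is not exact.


Time quantum = 4
Execution trace:
  J1 runs 4 units, time = 4
  J2 runs 4 units, time = 8
  J3 runs 4 units, time = 12
  J4 runs 4 units, time = 16
  J1 runs 1 units, time = 17
  J2 runs 4 units, time = 21
  J3 runs 4 units, time = 25
  J4 runs 4 units, time = 29
  J2 runs 4 units, time = 33
  J4 runs 3 units, time = 36
  J2 runs 3 units, time = 39
Finish times: [17, 39, 25, 36]
Average turnaround = 117/4 = 29.25

29.25


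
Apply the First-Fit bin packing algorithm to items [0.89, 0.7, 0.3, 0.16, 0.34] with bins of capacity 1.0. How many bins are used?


Place items sequentially using First-Fit:
  Item 0.89 -> new Bin 1
  Item 0.7 -> new Bin 2
  Item 0.3 -> Bin 2 (now 1.0)
  Item 0.16 -> new Bin 3
  Item 0.34 -> Bin 3 (now 0.5)
Total bins used = 3

3


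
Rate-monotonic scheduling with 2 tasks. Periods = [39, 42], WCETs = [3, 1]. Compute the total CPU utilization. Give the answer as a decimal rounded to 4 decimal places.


Compute individual utilizations (exact fractions):
  Task 1: C/T = 3/39 = 1/13 (approx. 0.0769)
  Task 2: C/T = 1/42 (approx. 0.0238)
Total utilization U = 1/13 + 1/42 = 55/546
Rounded to 4 decimal places: U = 0.1007
RM (Liu & Layland) bound for 2 tasks = 0.828427; compare with U = 55/546 (approx. 0.100733)
U <= bound, so schedulable by RM sufficient condition.

0.1007


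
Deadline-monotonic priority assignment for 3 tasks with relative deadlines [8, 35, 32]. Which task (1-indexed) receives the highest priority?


Sort tasks by relative deadline (ascending):
  Task 1: deadline = 8
  Task 3: deadline = 32
  Task 2: deadline = 35
Priority order (highest first): [1, 3, 2]
Highest priority task = 1

1


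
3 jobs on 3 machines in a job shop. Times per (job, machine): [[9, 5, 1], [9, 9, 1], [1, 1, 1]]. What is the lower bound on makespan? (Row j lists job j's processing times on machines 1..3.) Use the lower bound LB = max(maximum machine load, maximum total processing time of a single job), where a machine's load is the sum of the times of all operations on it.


Machine loads:
  Machine 1: 9 + 9 + 1 = 19
  Machine 2: 5 + 9 + 1 = 15
  Machine 3: 1 + 1 + 1 = 3
Max machine load = 19
Job totals:
  Job 1: 15
  Job 2: 19
  Job 3: 3
Max job total = 19
Lower bound = max(19, 19) = 19

19


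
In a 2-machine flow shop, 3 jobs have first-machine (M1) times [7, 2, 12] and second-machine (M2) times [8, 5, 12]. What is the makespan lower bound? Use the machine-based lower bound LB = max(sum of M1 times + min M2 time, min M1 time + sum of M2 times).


LB1 = sum(M1 times) + min(M2 times) = 21 + 5 = 26
LB2 = min(M1 times) + sum(M2 times) = 2 + 25 = 27
Lower bound = max(LB1, LB2) = max(26, 27) = 27

27


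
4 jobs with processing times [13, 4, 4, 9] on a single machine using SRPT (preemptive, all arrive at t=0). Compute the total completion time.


Since all jobs arrive at t=0, SRPT equals SPT ordering.
SPT order: [4, 4, 9, 13]
Completion times:
  Job 1: p=4, C=4
  Job 2: p=4, C=8
  Job 3: p=9, C=17
  Job 4: p=13, C=30
Total completion time = 4 + 8 + 17 + 30 = 59

59


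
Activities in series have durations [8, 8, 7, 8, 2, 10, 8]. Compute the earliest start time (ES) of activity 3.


Activity 3 starts after activities 1 through 2 complete.
Predecessor durations: [8, 8]
ES = 8 + 8 = 16

16


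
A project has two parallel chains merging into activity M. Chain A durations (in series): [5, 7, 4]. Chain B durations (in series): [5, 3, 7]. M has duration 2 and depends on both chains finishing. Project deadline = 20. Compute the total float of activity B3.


Forward pass: ES(B3) = sum of predecessors on chain B = 8
EF = ES + duration = 8 + 7 = 15
Backward pass: LF(M) = deadline = 20; LS(M) = 20 - 2 = 18
LF(B3) = LS(M) - sum(successors on chain B) = 18 - 0 = 18
LS = LF - duration = 18 - 7 = 11
Total float = LS - ES = 11 - 8 = 3

3


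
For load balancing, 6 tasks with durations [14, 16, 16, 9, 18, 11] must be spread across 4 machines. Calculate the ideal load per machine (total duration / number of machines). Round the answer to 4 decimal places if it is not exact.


Total processing time = 14 + 16 + 16 + 9 + 18 + 11 = 84
Number of machines = 4
Ideal balanced load = 84 / 4 = 21.0

21.0


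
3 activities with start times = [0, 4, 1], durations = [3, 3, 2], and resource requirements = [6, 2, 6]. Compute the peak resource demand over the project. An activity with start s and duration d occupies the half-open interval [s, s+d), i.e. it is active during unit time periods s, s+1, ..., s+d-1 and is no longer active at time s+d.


Each activity i is active on [start_i, start_i + duration_i).
Compute total resource usage per time slot:
  t=0: active resources = [6], total = 6
  t=1: active resources = [6, 6], total = 12
  t=2: active resources = [6, 6], total = 12
  t=3: active resources = [], total = 0
  t=4: active resources = [2], total = 2
  t=5: active resources = [2], total = 2
  t=6: active resources = [2], total = 2
Peak resource demand = 12

12
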